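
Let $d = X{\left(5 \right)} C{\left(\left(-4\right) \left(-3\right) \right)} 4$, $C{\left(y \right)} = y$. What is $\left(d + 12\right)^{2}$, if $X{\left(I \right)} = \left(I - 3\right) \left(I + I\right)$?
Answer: $944784$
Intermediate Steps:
$X{\left(I \right)} = 2 I \left(-3 + I\right)$ ($X{\left(I \right)} = \left(-3 + I\right) 2 I = 2 I \left(-3 + I\right)$)
$d = 960$ ($d = 2 \cdot 5 \left(-3 + 5\right) \left(\left(-4\right) \left(-3\right)\right) 4 = 2 \cdot 5 \cdot 2 \cdot 12 \cdot 4 = 20 \cdot 12 \cdot 4 = 240 \cdot 4 = 960$)
$\left(d + 12\right)^{2} = \left(960 + 12\right)^{2} = 972^{2} = 944784$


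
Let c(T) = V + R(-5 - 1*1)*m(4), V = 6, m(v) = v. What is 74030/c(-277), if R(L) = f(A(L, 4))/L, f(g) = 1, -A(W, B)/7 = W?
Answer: 111045/8 ≈ 13881.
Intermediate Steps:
A(W, B) = -7*W
R(L) = 1/L
c(T) = 16/3 (c(T) = 6 + 4/(-5 - 1*1) = 6 + 4/(-5 - 1) = 6 + 4/(-6) = 6 - ⅙*4 = 6 - ⅔ = 16/3)
74030/c(-277) = 74030/(16/3) = 74030*(3/16) = 111045/8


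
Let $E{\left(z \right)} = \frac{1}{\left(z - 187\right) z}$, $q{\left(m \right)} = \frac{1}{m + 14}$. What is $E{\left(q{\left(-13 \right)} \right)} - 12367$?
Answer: $- \frac{2300263}{186} \approx -12367.0$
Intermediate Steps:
$q{\left(m \right)} = \frac{1}{14 + m}$
$E{\left(z \right)} = \frac{1}{z \left(-187 + z\right)}$ ($E{\left(z \right)} = \frac{1}{\left(-187 + z\right) z} = \frac{1}{z \left(-187 + z\right)}$)
$E{\left(q{\left(-13 \right)} \right)} - 12367 = \frac{1}{\frac{1}{14 - 13} \left(-187 + \frac{1}{14 - 13}\right)} - 12367 = \frac{1}{1^{-1} \left(-187 + 1^{-1}\right)} - 12367 = \frac{1}{1 \left(-187 + 1\right)} - 12367 = 1 \frac{1}{-186} - 12367 = 1 \left(- \frac{1}{186}\right) - 12367 = - \frac{1}{186} - 12367 = - \frac{2300263}{186}$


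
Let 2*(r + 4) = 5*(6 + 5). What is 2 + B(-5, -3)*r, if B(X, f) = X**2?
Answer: 1179/2 ≈ 589.50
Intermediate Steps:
r = 47/2 (r = -4 + (5*(6 + 5))/2 = -4 + (5*11)/2 = -4 + (1/2)*55 = -4 + 55/2 = 47/2 ≈ 23.500)
2 + B(-5, -3)*r = 2 + (-5)**2*(47/2) = 2 + 25*(47/2) = 2 + 1175/2 = 1179/2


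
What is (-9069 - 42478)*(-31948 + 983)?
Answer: 1596152855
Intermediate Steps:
(-9069 - 42478)*(-31948 + 983) = -51547*(-30965) = 1596152855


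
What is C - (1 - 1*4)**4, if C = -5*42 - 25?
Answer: -316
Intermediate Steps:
C = -235 (C = -210 - 25 = -235)
C - (1 - 1*4)**4 = -235 - (1 - 1*4)**4 = -235 - (1 - 4)**4 = -235 - 1*(-3)**4 = -235 - 1*81 = -235 - 81 = -316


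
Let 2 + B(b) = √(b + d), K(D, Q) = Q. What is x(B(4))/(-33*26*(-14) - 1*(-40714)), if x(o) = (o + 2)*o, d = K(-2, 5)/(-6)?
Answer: 19/316356 - √114/158178 ≈ -7.4415e-6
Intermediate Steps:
d = -⅚ (d = 5/(-6) = 5*(-⅙) = -⅚ ≈ -0.83333)
B(b) = -2 + √(-⅚ + b) (B(b) = -2 + √(b - ⅚) = -2 + √(-⅚ + b))
x(o) = o*(2 + o) (x(o) = (2 + o)*o = o*(2 + o))
x(B(4))/(-33*26*(-14) - 1*(-40714)) = ((-2 + √(-30 + 36*4)/6)*(2 + (-2 + √(-30 + 36*4)/6)))/(-33*26*(-14) - 1*(-40714)) = ((-2 + √(-30 + 144)/6)*(2 + (-2 + √(-30 + 144)/6)))/(-858*(-14) + 40714) = ((-2 + √114/6)*(2 + (-2 + √114/6)))/(12012 + 40714) = ((-2 + √114/6)*(√114/6))/52726 = (√114*(-2 + √114/6)/6)*(1/52726) = √114*(-2 + √114/6)/316356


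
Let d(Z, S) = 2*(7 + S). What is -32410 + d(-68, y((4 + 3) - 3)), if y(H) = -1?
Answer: -32398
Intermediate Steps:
d(Z, S) = 14 + 2*S
-32410 + d(-68, y((4 + 3) - 3)) = -32410 + (14 + 2*(-1)) = -32410 + (14 - 2) = -32410 + 12 = -32398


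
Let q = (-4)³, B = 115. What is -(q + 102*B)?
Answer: -11666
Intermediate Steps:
q = -64
-(q + 102*B) = -(-64 + 102*115) = -(-64 + 11730) = -1*11666 = -11666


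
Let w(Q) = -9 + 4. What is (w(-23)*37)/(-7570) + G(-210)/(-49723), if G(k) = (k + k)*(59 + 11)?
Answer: 46351351/75280622 ≈ 0.61571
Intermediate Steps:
w(Q) = -5
G(k) = 140*k (G(k) = (2*k)*70 = 140*k)
(w(-23)*37)/(-7570) + G(-210)/(-49723) = -5*37/(-7570) + (140*(-210))/(-49723) = -185*(-1/7570) - 29400*(-1/49723) = 37/1514 + 29400/49723 = 46351351/75280622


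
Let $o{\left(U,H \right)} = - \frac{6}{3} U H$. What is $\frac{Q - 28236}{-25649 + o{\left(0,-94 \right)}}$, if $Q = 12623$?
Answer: $\frac{1201}{1973} \approx 0.60872$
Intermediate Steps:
$o{\left(U,H \right)} = - 2 H U$ ($o{\left(U,H \right)} = \left(-6\right) \frac{1}{3} U H = - 2 U H = - 2 H U$)
$\frac{Q - 28236}{-25649 + o{\left(0,-94 \right)}} = \frac{12623 - 28236}{-25649 - \left(-188\right) 0} = - \frac{15613}{-25649 + 0} = - \frac{15613}{-25649} = \left(-15613\right) \left(- \frac{1}{25649}\right) = \frac{1201}{1973}$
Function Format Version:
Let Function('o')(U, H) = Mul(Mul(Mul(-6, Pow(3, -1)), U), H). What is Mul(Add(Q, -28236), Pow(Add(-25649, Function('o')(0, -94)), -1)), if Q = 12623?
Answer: Rational(1201, 1973) ≈ 0.60872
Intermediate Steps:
Function('o')(U, H) = Mul(-2, H, U) (Function('o')(U, H) = Mul(Mul(Mul(-6, Rational(1, 3)), U), H) = Mul(Mul(-2, U), H) = Mul(-2, H, U))
Mul(Add(Q, -28236), Pow(Add(-25649, Function('o')(0, -94)), -1)) = Mul(Add(12623, -28236), Pow(Add(-25649, Mul(-2, -94, 0)), -1)) = Mul(-15613, Pow(Add(-25649, 0), -1)) = Mul(-15613, Pow(-25649, -1)) = Mul(-15613, Rational(-1, 25649)) = Rational(1201, 1973)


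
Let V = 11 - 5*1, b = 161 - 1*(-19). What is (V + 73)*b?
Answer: 14220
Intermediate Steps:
b = 180 (b = 161 + 19 = 180)
V = 6 (V = 11 - 5 = 6)
(V + 73)*b = (6 + 73)*180 = 79*180 = 14220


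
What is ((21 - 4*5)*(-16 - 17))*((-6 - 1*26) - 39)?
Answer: 2343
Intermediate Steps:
((21 - 4*5)*(-16 - 17))*((-6 - 1*26) - 39) = ((21 - 20)*(-33))*((-6 - 26) - 39) = (1*(-33))*(-32 - 39) = -33*(-71) = 2343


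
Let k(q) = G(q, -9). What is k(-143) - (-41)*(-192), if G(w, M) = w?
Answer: -8015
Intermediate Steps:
k(q) = q
k(-143) - (-41)*(-192) = -143 - (-41)*(-192) = -143 - 1*7872 = -143 - 7872 = -8015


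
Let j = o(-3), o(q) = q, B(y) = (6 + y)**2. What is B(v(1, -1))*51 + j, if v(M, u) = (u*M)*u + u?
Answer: 1833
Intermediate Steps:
v(M, u) = u + M*u**2 (v(M, u) = (M*u)*u + u = M*u**2 + u = u + M*u**2)
j = -3
B(v(1, -1))*51 + j = (6 - (1 + 1*(-1)))**2*51 - 3 = (6 - (1 - 1))**2*51 - 3 = (6 - 1*0)**2*51 - 3 = (6 + 0)**2*51 - 3 = 6**2*51 - 3 = 36*51 - 3 = 1836 - 3 = 1833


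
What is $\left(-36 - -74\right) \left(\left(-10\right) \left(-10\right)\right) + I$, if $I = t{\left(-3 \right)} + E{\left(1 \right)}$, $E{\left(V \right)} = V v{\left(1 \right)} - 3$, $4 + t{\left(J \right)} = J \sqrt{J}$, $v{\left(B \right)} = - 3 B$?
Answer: $3790 - 3 i \sqrt{3} \approx 3790.0 - 5.1962 i$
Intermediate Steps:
$t{\left(J \right)} = -4 + J^{\frac{3}{2}}$ ($t{\left(J \right)} = -4 + J \sqrt{J} = -4 + J^{\frac{3}{2}}$)
$E{\left(V \right)} = -3 - 3 V$ ($E{\left(V \right)} = V \left(\left(-3\right) 1\right) - 3 = V \left(-3\right) - 3 = - 3 V - 3 = -3 - 3 V$)
$I = -10 - 3 i \sqrt{3}$ ($I = \left(-4 + \left(-3\right)^{\frac{3}{2}}\right) - 6 = \left(-4 - 3 i \sqrt{3}\right) - 6 = -10 - 3 i \sqrt{3} \approx -10.0 - 5.1962 i$)
$\left(-36 - -74\right) \left(\left(-10\right) \left(-10\right)\right) + I = \left(-36 - -74\right) \left(\left(-10\right) \left(-10\right)\right) - \left(10 + 3 i \sqrt{3}\right) = \left(-36 + 74\right) 100 - \left(10 + 3 i \sqrt{3}\right) = 38 \cdot 100 - \left(10 + 3 i \sqrt{3}\right) = 3800 - \left(10 + 3 i \sqrt{3}\right) = 3790 - 3 i \sqrt{3}$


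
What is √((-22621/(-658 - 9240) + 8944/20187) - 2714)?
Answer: 5*I*√9818222748252118/9514806 ≈ 52.07*I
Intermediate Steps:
√((-22621/(-658 - 9240) + 8944/20187) - 2714) = √((-22621/(-9898) + 8944*(1/20187)) - 2714) = √((-22621*(-1/9898) + 8944/20187) - 2714) = √((22621/9898 + 8944/20187) - 2714) = √(545177839/199810926 - 2714) = √(-541741675325/199810926) = 5*I*√9818222748252118/9514806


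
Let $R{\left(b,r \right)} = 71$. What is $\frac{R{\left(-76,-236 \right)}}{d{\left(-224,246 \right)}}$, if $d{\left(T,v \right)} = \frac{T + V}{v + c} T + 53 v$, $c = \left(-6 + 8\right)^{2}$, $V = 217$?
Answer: $\frac{8875}{1630534} \approx 0.005443$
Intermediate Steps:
$c = 4$ ($c = 2^{2} = 4$)
$d{\left(T,v \right)} = 53 v + \frac{T \left(217 + T\right)}{4 + v}$ ($d{\left(T,v \right)} = \frac{T + 217}{v + 4} T + 53 v = \frac{217 + T}{4 + v} T + 53 v = \frac{T \left(217 + T\right)}{4 + v} + 53 v = 53 v + \frac{T \left(217 + T\right)}{4 + v}$)
$\frac{R{\left(-76,-236 \right)}}{d{\left(-224,246 \right)}} = \frac{71}{\frac{1}{4 + 246} \left(\left(-224\right)^{2} + 53 \cdot 246^{2} + 212 \cdot 246 + 217 \left(-224\right)\right)} = \frac{71}{\frac{1}{250} \left(50176 + 53 \cdot 60516 + 52152 - 48608\right)} = \frac{71}{\frac{1}{250} \left(50176 + 3207348 + 52152 - 48608\right)} = \frac{71}{\frac{1}{250} \cdot 3261068} = \frac{71}{\frac{1630534}{125}} = 71 \cdot \frac{125}{1630534} = \frac{8875}{1630534}$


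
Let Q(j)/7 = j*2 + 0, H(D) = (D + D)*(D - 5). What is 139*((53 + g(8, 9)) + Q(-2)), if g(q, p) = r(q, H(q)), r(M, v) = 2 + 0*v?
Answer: 3753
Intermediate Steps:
H(D) = 2*D*(-5 + D) (H(D) = (2*D)*(-5 + D) = 2*D*(-5 + D))
r(M, v) = 2 (r(M, v) = 2 + 0 = 2)
g(q, p) = 2
Q(j) = 14*j (Q(j) = 7*(j*2 + 0) = 7*(2*j + 0) = 7*(2*j) = 14*j)
139*((53 + g(8, 9)) + Q(-2)) = 139*((53 + 2) + 14*(-2)) = 139*(55 - 28) = 139*27 = 3753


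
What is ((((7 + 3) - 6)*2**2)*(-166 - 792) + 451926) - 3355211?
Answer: -2918613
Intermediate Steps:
((((7 + 3) - 6)*2**2)*(-166 - 792) + 451926) - 3355211 = (((10 - 6)*4)*(-958) + 451926) - 3355211 = ((4*4)*(-958) + 451926) - 3355211 = (16*(-958) + 451926) - 3355211 = (-15328 + 451926) - 3355211 = 436598 - 3355211 = -2918613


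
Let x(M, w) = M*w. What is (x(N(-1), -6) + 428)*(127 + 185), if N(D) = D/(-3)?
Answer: 132912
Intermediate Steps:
N(D) = -D/3 (N(D) = D*(-1/3) = -D/3)
(x(N(-1), -6) + 428)*(127 + 185) = (-1/3*(-1)*(-6) + 428)*(127 + 185) = ((1/3)*(-6) + 428)*312 = (-2 + 428)*312 = 426*312 = 132912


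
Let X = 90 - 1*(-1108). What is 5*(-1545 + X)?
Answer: -1735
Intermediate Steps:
X = 1198 (X = 90 + 1108 = 1198)
5*(-1545 + X) = 5*(-1545 + 1198) = 5*(-347) = -1735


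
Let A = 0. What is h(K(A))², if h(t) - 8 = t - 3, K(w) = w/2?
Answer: 25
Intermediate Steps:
K(w) = w/2 (K(w) = w*(½) = w/2)
h(t) = 5 + t (h(t) = 8 + (t - 3) = 8 + (-3 + t) = 5 + t)
h(K(A))² = (5 + (½)*0)² = (5 + 0)² = 5² = 25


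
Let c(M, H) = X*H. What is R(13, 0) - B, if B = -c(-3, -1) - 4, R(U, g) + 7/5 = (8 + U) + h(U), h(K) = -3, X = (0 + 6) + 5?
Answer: 48/5 ≈ 9.6000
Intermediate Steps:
X = 11 (X = 6 + 5 = 11)
R(U, g) = 18/5 + U (R(U, g) = -7/5 + ((8 + U) - 3) = -7/5 + (5 + U) = 18/5 + U)
c(M, H) = 11*H
B = 7 (B = -11*(-1) - 4 = -1*(-11) - 4 = 11 - 4 = 7)
R(13, 0) - B = (18/5 + 13) - 1*7 = 83/5 - 7 = 48/5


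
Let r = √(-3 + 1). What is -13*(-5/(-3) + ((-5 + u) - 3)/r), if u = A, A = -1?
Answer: -65/3 - 117*I*√2/2 ≈ -21.667 - 82.731*I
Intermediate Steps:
u = -1
r = I*√2 (r = √(-2) = I*√2 ≈ 1.4142*I)
-13*(-5/(-3) + ((-5 + u) - 3)/r) = -13*(-5/(-3) + ((-5 - 1) - 3)/((I*√2))) = -13*(-5*(-⅓) + (-6 - 3)*(-I*√2/2)) = -13*(5/3 - (-9)*I*√2/2) = -13*(5/3 + 9*I*√2/2) = -65/3 - 117*I*√2/2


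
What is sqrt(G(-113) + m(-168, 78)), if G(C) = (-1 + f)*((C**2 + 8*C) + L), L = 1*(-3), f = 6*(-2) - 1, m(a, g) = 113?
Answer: I*sqrt(165955) ≈ 407.38*I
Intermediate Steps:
f = -13 (f = -12 - 1 = -13)
L = -3
G(C) = 42 - 112*C - 14*C**2 (G(C) = (-1 - 13)*((C**2 + 8*C) - 3) = -14*(-3 + C**2 + 8*C) = 42 - 112*C - 14*C**2)
sqrt(G(-113) + m(-168, 78)) = sqrt((42 - 112*(-113) - 14*(-113)**2) + 113) = sqrt((42 + 12656 - 14*12769) + 113) = sqrt((42 + 12656 - 178766) + 113) = sqrt(-166068 + 113) = sqrt(-165955) = I*sqrt(165955)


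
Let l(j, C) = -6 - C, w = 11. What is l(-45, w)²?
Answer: 289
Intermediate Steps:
l(-45, w)² = (-6 - 1*11)² = (-6 - 11)² = (-17)² = 289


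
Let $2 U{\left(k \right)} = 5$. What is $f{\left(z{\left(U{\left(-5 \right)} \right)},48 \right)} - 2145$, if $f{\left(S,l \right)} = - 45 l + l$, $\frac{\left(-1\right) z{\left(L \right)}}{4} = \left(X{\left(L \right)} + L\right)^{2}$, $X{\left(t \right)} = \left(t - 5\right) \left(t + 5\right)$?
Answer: $-4257$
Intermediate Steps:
$X{\left(t \right)} = \left(-5 + t\right) \left(5 + t\right)$
$U{\left(k \right)} = \frac{5}{2}$ ($U{\left(k \right)} = \frac{1}{2} \cdot 5 = \frac{5}{2}$)
$z{\left(L \right)} = - 4 \left(-25 + L + L^{2}\right)^{2}$ ($z{\left(L \right)} = - 4 \left(\left(-25 + L^{2}\right) + L\right)^{2} = - 4 \left(-25 + L + L^{2}\right)^{2}$)
$f{\left(S,l \right)} = - 44 l$
$f{\left(z{\left(U{\left(-5 \right)} \right)},48 \right)} - 2145 = \left(-44\right) 48 - 2145 = -2112 - 2145 = -4257$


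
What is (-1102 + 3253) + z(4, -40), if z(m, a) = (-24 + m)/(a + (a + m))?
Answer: 40874/19 ≈ 2151.3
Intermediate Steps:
z(m, a) = (-24 + m)/(m + 2*a)
(-1102 + 3253) + z(4, -40) = (-1102 + 3253) + (-24 + 4)/(4 + 2*(-40)) = 2151 - 20/(4 - 80) = 2151 - 20/(-76) = 2151 - 1/76*(-20) = 2151 + 5/19 = 40874/19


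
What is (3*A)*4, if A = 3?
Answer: 36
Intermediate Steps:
(3*A)*4 = (3*3)*4 = 9*4 = 36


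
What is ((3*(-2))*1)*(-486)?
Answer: 2916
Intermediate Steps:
((3*(-2))*1)*(-486) = -6*1*(-486) = -6*(-486) = 2916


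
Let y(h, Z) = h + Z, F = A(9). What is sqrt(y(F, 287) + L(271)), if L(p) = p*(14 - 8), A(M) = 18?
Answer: sqrt(1931) ≈ 43.943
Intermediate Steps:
F = 18
y(h, Z) = Z + h
L(p) = 6*p (L(p) = p*6 = 6*p)
sqrt(y(F, 287) + L(271)) = sqrt((287 + 18) + 6*271) = sqrt(305 + 1626) = sqrt(1931)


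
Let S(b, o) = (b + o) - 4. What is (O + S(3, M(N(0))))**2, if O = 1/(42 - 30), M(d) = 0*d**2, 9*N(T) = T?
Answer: 121/144 ≈ 0.84028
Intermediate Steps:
N(T) = T/9
M(d) = 0
S(b, o) = -4 + b + o
O = 1/12 ≈ 0.083333
(O + S(3, M(N(0))))**2 = (1/12 + (-4 + 3 + 0))**2 = (1/12 - 1)**2 = (-11/12)**2 = 121/144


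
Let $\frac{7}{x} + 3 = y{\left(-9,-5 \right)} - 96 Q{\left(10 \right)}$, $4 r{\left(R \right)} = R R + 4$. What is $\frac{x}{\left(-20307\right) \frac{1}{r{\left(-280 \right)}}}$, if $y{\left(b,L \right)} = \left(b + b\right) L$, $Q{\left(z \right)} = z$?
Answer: $\frac{19601}{2532573} \approx 0.0077396$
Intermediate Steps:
$r{\left(R \right)} = 1 + \frac{R^{2}}{4}$ ($r{\left(R \right)} = \frac{R R + 4}{4} = \frac{R^{2} + 4}{4} = \frac{4 + R^{2}}{4} = 1 + \frac{R^{2}}{4}$)
$y{\left(b,L \right)} = 2 L b$ ($y{\left(b,L \right)} = 2 b L = 2 L b$)
$x = - \frac{7}{873}$ ($x = \frac{7}{-3 + \left(2 \left(-5\right) \left(-9\right) - 960\right)} = \frac{7}{-3 + \left(90 - 960\right)} = \frac{7}{-3 - 870} = \frac{7}{-873} = 7 \left(- \frac{1}{873}\right) = - \frac{7}{873} \approx -0.0080183$)
$\frac{x}{\left(-20307\right) \frac{1}{r{\left(-280 \right)}}} = - \frac{7}{873 \left(- \frac{20307}{1 + \frac{\left(-280\right)^{2}}{4}}\right)} = - \frac{7}{873 \left(- \frac{20307}{1 + \frac{1}{4} \cdot 78400}\right)} = - \frac{7}{873 \left(- \frac{20307}{1 + 19600}\right)} = - \frac{7}{873 \left(- \frac{20307}{19601}\right)} = \left(- \frac{7}{873}\right) \left(- \frac{19601}{20307}\right) = \frac{19601}{2532573}$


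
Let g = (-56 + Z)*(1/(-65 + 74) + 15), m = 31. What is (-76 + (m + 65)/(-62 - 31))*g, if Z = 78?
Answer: -2381632/93 ≈ -25609.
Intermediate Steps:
g = 2992/9 (g = (-56 + 78)*(1/(-65 + 74) + 15) = 22*(1/9 + 15) = 22*(⅑ + 15) = 22*(136/9) = 2992/9 ≈ 332.44)
(-76 + (m + 65)/(-62 - 31))*g = (-76 + (31 + 65)/(-62 - 31))*(2992/9) = (-76 + 96/(-93))*(2992/9) = (-76 + 96*(-1/93))*(2992/9) = (-76 - 32/31)*(2992/9) = -2388/31*2992/9 = -2381632/93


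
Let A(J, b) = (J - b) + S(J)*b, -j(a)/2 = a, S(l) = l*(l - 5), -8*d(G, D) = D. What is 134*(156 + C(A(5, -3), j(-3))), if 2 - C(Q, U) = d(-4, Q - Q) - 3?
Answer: 21574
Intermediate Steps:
d(G, D) = -D/8
S(l) = l*(-5 + l)
j(a) = -2*a
A(J, b) = J - b + J*b*(-5 + J) (A(J, b) = (J - b) + (J*(-5 + J))*b = (J - b) + J*b*(-5 + J) = J - b + J*b*(-5 + J))
C(Q, U) = 5 (C(Q, U) = 2 - (-(Q - Q)/8 - 3) = 2 - (-1/8*0 - 3) = 2 - (0 - 3) = 2 - 1*(-3) = 2 + 3 = 5)
134*(156 + C(A(5, -3), j(-3))) = 134*(156 + 5) = 134*161 = 21574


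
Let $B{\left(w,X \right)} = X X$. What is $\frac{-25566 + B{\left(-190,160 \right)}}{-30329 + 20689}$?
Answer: $- \frac{17}{4820} \approx -0.003527$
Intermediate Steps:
$B{\left(w,X \right)} = X^{2}$
$\frac{-25566 + B{\left(-190,160 \right)}}{-30329 + 20689} = \frac{-25566 + 160^{2}}{-30329 + 20689} = \frac{-25566 + 25600}{-9640} = 34 \left(- \frac{1}{9640}\right) = - \frac{17}{4820}$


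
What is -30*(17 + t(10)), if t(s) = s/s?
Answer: -540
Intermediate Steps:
t(s) = 1
-30*(17 + t(10)) = -30*(17 + 1) = -30*18 = -540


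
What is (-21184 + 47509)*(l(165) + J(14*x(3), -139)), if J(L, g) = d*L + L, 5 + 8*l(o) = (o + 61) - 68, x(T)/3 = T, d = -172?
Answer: -4533559875/8 ≈ -5.6669e+8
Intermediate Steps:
x(T) = 3*T
l(o) = -3/2 + o/8 (l(o) = -5/8 + ((o + 61) - 68)/8 = -5/8 + ((61 + o) - 68)/8 = -5/8 + (-7 + o)/8 = -5/8 + (-7/8 + o/8) = -3/2 + o/8)
J(L, g) = -171*L (J(L, g) = -172*L + L = -171*L)
(-21184 + 47509)*(l(165) + J(14*x(3), -139)) = (-21184 + 47509)*((-3/2 + (⅛)*165) - 2394*3*3) = 26325*((-3/2 + 165/8) - 2394*9) = 26325*(153/8 - 171*126) = 26325*(153/8 - 21546) = 26325*(-172215/8) = -4533559875/8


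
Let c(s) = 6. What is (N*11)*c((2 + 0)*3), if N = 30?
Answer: 1980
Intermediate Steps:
(N*11)*c((2 + 0)*3) = (30*11)*6 = 330*6 = 1980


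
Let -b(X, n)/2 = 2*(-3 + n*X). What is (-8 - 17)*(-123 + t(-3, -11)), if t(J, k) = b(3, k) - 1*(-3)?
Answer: -600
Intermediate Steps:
b(X, n) = 12 - 4*X*n (b(X, n) = -4*(-3 + n*X) = -4*(-3 + X*n) = -2*(-6 + 2*X*n) = 12 - 4*X*n)
t(J, k) = 15 - 12*k (t(J, k) = (12 - 4*3*k) - 1*(-3) = (12 - 12*k) + 3 = 15 - 12*k)
(-8 - 17)*(-123 + t(-3, -11)) = (-8 - 17)*(-123 + (15 - 12*(-11))) = -25*(-123 + (15 + 132)) = -25*(-123 + 147) = -25*24 = -600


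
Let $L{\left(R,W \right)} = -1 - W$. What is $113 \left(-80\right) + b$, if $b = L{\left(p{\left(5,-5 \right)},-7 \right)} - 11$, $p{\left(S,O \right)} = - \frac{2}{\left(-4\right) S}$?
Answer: $-9045$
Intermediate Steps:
$p{\left(S,O \right)} = \frac{1}{2 S}$ ($p{\left(S,O \right)} = - 2 \left(- \frac{1}{4 S}\right) = \frac{1}{2 S}$)
$b = -5$ ($b = \left(-1 - -7\right) - 11 = \left(-1 + 7\right) - 11 = 6 - 11 = -5$)
$113 \left(-80\right) + b = 113 \left(-80\right) - 5 = -9040 - 5 = -9045$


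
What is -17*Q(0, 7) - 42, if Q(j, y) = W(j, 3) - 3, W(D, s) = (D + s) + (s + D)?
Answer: -93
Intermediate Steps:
W(D, s) = 2*D + 2*s (W(D, s) = (D + s) + (D + s) = 2*D + 2*s)
Q(j, y) = 3 + 2*j (Q(j, y) = (2*j + 2*3) - 3 = (2*j + 6) - 3 = (6 + 2*j) - 3 = 3 + 2*j)
-17*Q(0, 7) - 42 = -17*(3 + 2*0) - 42 = -17*(3 + 0) - 42 = -17*3 - 42 = -51 - 42 = -93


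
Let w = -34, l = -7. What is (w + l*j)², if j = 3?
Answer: 3025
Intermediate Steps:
(w + l*j)² = (-34 - 7*3)² = (-34 - 21)² = (-55)² = 3025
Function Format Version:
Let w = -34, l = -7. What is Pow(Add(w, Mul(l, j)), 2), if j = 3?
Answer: 3025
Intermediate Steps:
Pow(Add(w, Mul(l, j)), 2) = Pow(Add(-34, Mul(-7, 3)), 2) = Pow(Add(-34, -21), 2) = Pow(-55, 2) = 3025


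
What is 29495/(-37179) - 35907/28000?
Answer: -127108609/61236000 ≈ -2.0757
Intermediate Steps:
29495/(-37179) - 35907/28000 = 29495*(-1/37179) - 35907*1/28000 = -1735/2187 - 35907/28000 = -127108609/61236000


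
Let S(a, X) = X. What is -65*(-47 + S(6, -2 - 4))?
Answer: 3445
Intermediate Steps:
-65*(-47 + S(6, -2 - 4)) = -65*(-47 + (-2 - 4)) = -65*(-47 - 6) = -65*(-53) = 3445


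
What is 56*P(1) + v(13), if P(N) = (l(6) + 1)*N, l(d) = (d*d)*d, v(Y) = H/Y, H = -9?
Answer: 157967/13 ≈ 12151.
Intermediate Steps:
v(Y) = -9/Y
l(d) = d³ (l(d) = d²*d = d³)
P(N) = 217*N (P(N) = (6³ + 1)*N = (216 + 1)*N = 217*N)
56*P(1) + v(13) = 56*(217*1) - 9/13 = 56*217 - 9*1/13 = 12152 - 9/13 = 157967/13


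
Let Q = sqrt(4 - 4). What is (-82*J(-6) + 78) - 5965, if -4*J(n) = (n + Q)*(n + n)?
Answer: -4411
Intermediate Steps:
Q = 0 (Q = sqrt(0) = 0)
J(n) = -n**2/2 (J(n) = -(n + 0)*(n + n)/4 = -n*2*n/4 = -n**2/2)
(-82*J(-6) + 78) - 5965 = (-(-41)*(-6)**2 + 78) - 5965 = (-(-41)*36 + 78) - 5965 = (-82*(-18) + 78) - 5965 = (1476 + 78) - 5965 = 1554 - 5965 = -4411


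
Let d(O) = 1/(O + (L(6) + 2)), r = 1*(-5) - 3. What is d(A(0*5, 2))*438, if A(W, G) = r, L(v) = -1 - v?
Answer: -438/13 ≈ -33.692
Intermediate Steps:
r = -8 (r = -5 - 3 = -8)
A(W, G) = -8
d(O) = 1/(-5 + O) (d(O) = 1/(O + ((-1 - 1*6) + 2)) = 1/(O + ((-1 - 6) + 2)) = 1/(O + (-7 + 2)) = 1/(O - 5) = 1/(-5 + O))
d(A(0*5, 2))*438 = 438/(-5 - 8) = 438/(-13) = -1/13*438 = -438/13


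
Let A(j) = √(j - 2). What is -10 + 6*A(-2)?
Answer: -10 + 12*I ≈ -10.0 + 12.0*I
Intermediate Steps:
A(j) = √(-2 + j)
-10 + 6*A(-2) = -10 + 6*√(-2 - 2) = -10 + 6*√(-4) = -10 + 6*(2*I) = -10 + 12*I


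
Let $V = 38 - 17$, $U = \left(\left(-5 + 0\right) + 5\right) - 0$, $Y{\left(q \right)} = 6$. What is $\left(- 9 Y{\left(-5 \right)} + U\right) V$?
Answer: $-1134$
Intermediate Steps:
$U = 0$ ($U = \left(-5 + 5\right) + 0 = 0 + 0 = 0$)
$V = 21$ ($V = 38 - 17 = 21$)
$\left(- 9 Y{\left(-5 \right)} + U\right) V = \left(\left(-9\right) 6 + 0\right) 21 = \left(-54 + 0\right) 21 = \left(-54\right) 21 = -1134$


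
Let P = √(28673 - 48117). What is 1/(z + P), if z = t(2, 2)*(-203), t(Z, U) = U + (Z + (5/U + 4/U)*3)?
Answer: -14210/50558801 - 8*I*√4861/50558801 ≈ -0.00028106 - 1.1032e-5*I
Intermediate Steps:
t(Z, U) = U + Z + 27/U (t(Z, U) = U + (Z + (9/U)*3) = U + (Z + 27/U) = U + Z + 27/U)
z = -7105/2 (z = (2 + 2 + 27/2)*(-203) = (35/2)*(-203) = -7105/2 ≈ -3552.5)
P = 2*I*√4861 (P = √(-19444) = 2*I*√4861 ≈ 139.44*I)
1/(z + P) = 1/(-7105/2 + 2*I*√4861)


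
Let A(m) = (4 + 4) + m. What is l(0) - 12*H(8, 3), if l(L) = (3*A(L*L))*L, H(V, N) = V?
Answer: -96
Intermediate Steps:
A(m) = 8 + m
l(L) = L*(24 + 3*L²) (l(L) = (3*(8 + L*L))*L = (3*(8 + L²))*L = (24 + 3*L²)*L = L*(24 + 3*L²))
l(0) - 12*H(8, 3) = 3*0*(8 + 0²) - 12*8 = 3*0*(8 + 0) - 96 = 3*0*8 - 96 = 0 - 96 = -96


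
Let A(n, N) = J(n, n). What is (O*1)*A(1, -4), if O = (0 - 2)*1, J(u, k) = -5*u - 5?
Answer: 20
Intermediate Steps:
J(u, k) = -5 - 5*u
A(n, N) = -5 - 5*n
O = -2 (O = -2*1 = -2)
(O*1)*A(1, -4) = (-2*1)*(-5 - 5*1) = -2*(-5 - 5) = -2*(-10) = 20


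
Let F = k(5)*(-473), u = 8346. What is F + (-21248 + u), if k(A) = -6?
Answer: -10064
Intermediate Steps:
F = 2838 (F = -6*(-473) = 2838)
F + (-21248 + u) = 2838 + (-21248 + 8346) = 2838 - 12902 = -10064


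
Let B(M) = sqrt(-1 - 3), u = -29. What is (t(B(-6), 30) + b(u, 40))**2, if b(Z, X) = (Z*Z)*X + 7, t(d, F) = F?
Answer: 1134140329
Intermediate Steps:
B(M) = 2*I (B(M) = sqrt(-4) = 2*I)
b(Z, X) = 7 + X*Z**2 (b(Z, X) = Z**2*X + 7 = X*Z**2 + 7 = 7 + X*Z**2)
(t(B(-6), 30) + b(u, 40))**2 = (30 + (7 + 40*(-29)**2))**2 = (30 + (7 + 40*841))**2 = (30 + (7 + 33640))**2 = (30 + 33647)**2 = 33677**2 = 1134140329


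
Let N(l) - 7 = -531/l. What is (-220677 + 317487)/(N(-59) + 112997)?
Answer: 32270/37671 ≈ 0.85663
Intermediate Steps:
N(l) = 7 - 531/l
(-220677 + 317487)/(N(-59) + 112997) = (-220677 + 317487)/((7 - 531/(-59)) + 112997) = 96810/((7 - 531*(-1/59)) + 112997) = 96810/((7 + 9) + 112997) = 96810/(16 + 112997) = 96810/113013 = 96810*(1/113013) = 32270/37671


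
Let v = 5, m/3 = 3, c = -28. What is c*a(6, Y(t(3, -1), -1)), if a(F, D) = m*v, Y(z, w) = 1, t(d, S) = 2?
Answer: -1260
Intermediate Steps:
m = 9 (m = 3*3 = 9)
a(F, D) = 45 (a(F, D) = 9*5 = 45)
c*a(6, Y(t(3, -1), -1)) = -28*45 = -1260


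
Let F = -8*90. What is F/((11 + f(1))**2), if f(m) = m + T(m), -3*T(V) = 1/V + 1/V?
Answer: -1620/289 ≈ -5.6055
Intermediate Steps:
T(V) = -2/(3*V) (T(V) = -(1/V + 1/V)/3 = -2/(3*V))
f(m) = m - 2/(3*m)
F = -720
F/((11 + f(1))**2) = -720/(11 + (1 - 2/3/1))**2 = -720/(11 + (1 - 2/3*1))**2 = -720/(11 + (1 - 2/3))**2 = -720/(11 + 1/3)**2 = -720/((34/3)**2) = -720/1156/9 = -720*9/1156 = -1620/289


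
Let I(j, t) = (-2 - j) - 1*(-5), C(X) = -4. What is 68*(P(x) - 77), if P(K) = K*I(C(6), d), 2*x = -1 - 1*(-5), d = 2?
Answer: -4284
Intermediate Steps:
I(j, t) = 3 - j (I(j, t) = (-2 - j) + 5 = 3 - j)
x = 2 (x = (-1 - 1*(-5))/2 = (-1 + 5)/2 = (1/2)*4 = 2)
P(K) = 7*K (P(K) = K*(3 - 1*(-4)) = K*(3 + 4) = K*7 = 7*K)
68*(P(x) - 77) = 68*(7*2 - 77) = 68*(14 - 77) = 68*(-63) = -4284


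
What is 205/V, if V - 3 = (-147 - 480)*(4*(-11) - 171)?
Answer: 5/3288 ≈ 0.0015207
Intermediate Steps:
V = 134808 (V = 3 + (-147 - 480)*(4*(-11) - 171) = 3 - 627*(-44 - 171) = 3 - 627*(-215) = 3 + 134805 = 134808)
205/V = 205/134808 = 205*(1/134808) = 5/3288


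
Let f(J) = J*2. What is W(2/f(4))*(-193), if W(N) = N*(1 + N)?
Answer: -965/16 ≈ -60.313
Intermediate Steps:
f(J) = 2*J
W(2/f(4))*(-193) = ((2/((2*4)))*(1 + 2/((2*4))))*(-193) = ((2/8)*(1 + 2/8))*(-193) = ((2*(1/8))*(1 + 2*(1/8)))*(-193) = ((1 + 1/4)/4)*(-193) = ((1/4)*(5/4))*(-193) = (5/16)*(-193) = -965/16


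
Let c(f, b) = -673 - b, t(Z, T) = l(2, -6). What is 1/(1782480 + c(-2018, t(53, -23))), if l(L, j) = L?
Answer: 1/1781805 ≈ 5.6123e-7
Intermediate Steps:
t(Z, T) = 2
1/(1782480 + c(-2018, t(53, -23))) = 1/(1782480 + (-673 - 1*2)) = 1/(1782480 + (-673 - 2)) = 1/(1782480 - 675) = 1/1781805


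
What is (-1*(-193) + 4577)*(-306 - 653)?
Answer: -4574430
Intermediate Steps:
(-1*(-193) + 4577)*(-306 - 653) = (193 + 4577)*(-959) = 4770*(-959) = -4574430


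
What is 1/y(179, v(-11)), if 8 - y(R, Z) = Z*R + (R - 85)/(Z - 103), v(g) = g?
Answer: 57/112736 ≈ 0.00050561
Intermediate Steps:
y(R, Z) = 8 - R*Z - (-85 + R)/(-103 + Z) (y(R, Z) = 8 - (Z*R + (R - 85)/(Z - 103)) = 8 - (R*Z + (-85 + R)/(-103 + Z)) = 8 + (-R*Z - (-85 + R)/(-103 + Z)) = 8 - R*Z - (-85 + R)/(-103 + Z))
1/y(179, v(-11)) = 1/((-739 - 1*179 + 8*(-11) - 1*179*(-11)² + 103*179*(-11))/(-103 - 11)) = 1/((-739 - 179 - 88 - 1*179*121 - 202807)/(-114)) = 1/(-(-739 - 179 - 88 - 21659 - 202807)/114) = 1/(-1/114*(-225472)) = 1/(112736/57) = 57/112736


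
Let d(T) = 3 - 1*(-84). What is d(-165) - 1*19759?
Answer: -19672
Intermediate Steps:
d(T) = 87 (d(T) = 3 + 84 = 87)
d(-165) - 1*19759 = 87 - 1*19759 = 87 - 19759 = -19672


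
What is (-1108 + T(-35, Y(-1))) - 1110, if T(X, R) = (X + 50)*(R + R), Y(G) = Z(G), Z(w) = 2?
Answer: -2158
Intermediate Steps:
Y(G) = 2
T(X, R) = 2*R*(50 + X) (T(X, R) = (50 + X)*(2*R) = 2*R*(50 + X))
(-1108 + T(-35, Y(-1))) - 1110 = (-1108 + 2*2*(50 - 35)) - 1110 = (-1108 + 2*2*15) - 1110 = (-1108 + 60) - 1110 = -1048 - 1110 = -2158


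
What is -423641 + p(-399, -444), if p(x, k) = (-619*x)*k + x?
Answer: -110083604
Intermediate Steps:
p(x, k) = x - 619*k*x (p(x, k) = -619*k*x + x = x - 619*k*x)
-423641 + p(-399, -444) = -423641 - 399*(1 - 619*(-444)) = -423641 - 399*(1 + 274836) = -423641 - 399*274837 = -423641 - 109659963 = -110083604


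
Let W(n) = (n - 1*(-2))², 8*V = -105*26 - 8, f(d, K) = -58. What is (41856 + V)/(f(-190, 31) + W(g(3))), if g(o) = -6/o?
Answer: -166055/232 ≈ -715.75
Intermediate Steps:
V = -1369/4 (V = (-105*26 - 8)/8 = (-2730 - 8)/8 = (⅛)*(-2738) = -1369/4 ≈ -342.25)
W(n) = (2 + n)² (W(n) = (n + 2)² = (2 + n)²)
(41856 + V)/(f(-190, 31) + W(g(3))) = (41856 - 1369/4)/(-58 + (2 - 6/3)²) = 166055/(4*(-58 + (2 - 6*⅓)²)) = 166055/(4*(-58 + (2 - 2)²)) = 166055/(4*(-58 + 0²)) = 166055/(4*(-58 + 0)) = (166055/4)/(-58) = (166055/4)*(-1/58) = -166055/232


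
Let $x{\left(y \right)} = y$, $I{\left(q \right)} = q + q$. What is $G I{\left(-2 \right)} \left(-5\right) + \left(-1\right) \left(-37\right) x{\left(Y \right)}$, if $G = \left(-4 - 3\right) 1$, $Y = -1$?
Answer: $-177$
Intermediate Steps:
$I{\left(q \right)} = 2 q$
$G = -7$ ($G = \left(-4 - 3\right) 1 = \left(-7\right) 1 = -7$)
$G I{\left(-2 \right)} \left(-5\right) + \left(-1\right) \left(-37\right) x{\left(Y \right)} = - 7 \cdot 2 \left(-2\right) \left(-5\right) + \left(-1\right) \left(-37\right) \left(-1\right) = \left(-7\right) \left(-4\right) \left(-5\right) + 37 \left(-1\right) = 28 \left(-5\right) - 37 = -140 - 37 = -177$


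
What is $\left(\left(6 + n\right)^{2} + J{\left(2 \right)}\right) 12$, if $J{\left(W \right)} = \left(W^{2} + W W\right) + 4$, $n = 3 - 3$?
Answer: $576$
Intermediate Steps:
$n = 0$ ($n = 3 - 3 = 0$)
$J{\left(W \right)} = 4 + 2 W^{2}$ ($J{\left(W \right)} = \left(W^{2} + W^{2}\right) + 4 = 2 W^{2} + 4 = 4 + 2 W^{2}$)
$\left(\left(6 + n\right)^{2} + J{\left(2 \right)}\right) 12 = \left(\left(6 + 0\right)^{2} + \left(4 + 2 \cdot 2^{2}\right)\right) 12 = \left(6^{2} + \left(4 + 2 \cdot 4\right)\right) 12 = \left(36 + \left(4 + 8\right)\right) 12 = \left(36 + 12\right) 12 = 48 \cdot 12 = 576$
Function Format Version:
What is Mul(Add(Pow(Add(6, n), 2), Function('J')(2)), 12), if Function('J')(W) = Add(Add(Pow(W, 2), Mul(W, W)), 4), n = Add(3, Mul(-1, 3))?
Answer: 576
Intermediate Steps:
n = 0 (n = Add(3, -3) = 0)
Function('J')(W) = Add(4, Mul(2, Pow(W, 2))) (Function('J')(W) = Add(Add(Pow(W, 2), Pow(W, 2)), 4) = Add(Mul(2, Pow(W, 2)), 4) = Add(4, Mul(2, Pow(W, 2))))
Mul(Add(Pow(Add(6, n), 2), Function('J')(2)), 12) = Mul(Add(Pow(Add(6, 0), 2), Add(4, Mul(2, Pow(2, 2)))), 12) = Mul(Add(Pow(6, 2), Add(4, Mul(2, 4))), 12) = Mul(Add(36, Add(4, 8)), 12) = Mul(Add(36, 12), 12) = Mul(48, 12) = 576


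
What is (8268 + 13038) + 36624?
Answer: 57930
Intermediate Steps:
(8268 + 13038) + 36624 = 21306 + 36624 = 57930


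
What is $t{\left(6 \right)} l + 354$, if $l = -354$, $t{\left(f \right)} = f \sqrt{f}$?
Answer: $354 - 2124 \sqrt{6} \approx -4848.7$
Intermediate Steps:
$t{\left(f \right)} = f^{\frac{3}{2}}$
$t{\left(6 \right)} l + 354 = 6^{\frac{3}{2}} \left(-354\right) + 354 = 6 \sqrt{6} \left(-354\right) + 354 = - 2124 \sqrt{6} + 354 = 354 - 2124 \sqrt{6}$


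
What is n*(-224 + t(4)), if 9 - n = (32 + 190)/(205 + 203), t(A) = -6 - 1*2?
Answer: -33350/17 ≈ -1961.8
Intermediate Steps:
t(A) = -8 (t(A) = -6 - 2 = -8)
n = 575/68 (n = 9 - (32 + 190)/(205 + 203) = 9 - 222/408 = 9 - 1*37/68 = 9 - 37/68 = 575/68 ≈ 8.4559)
n*(-224 + t(4)) = 575*(-224 - 8)/68 = (575/68)*(-232) = -33350/17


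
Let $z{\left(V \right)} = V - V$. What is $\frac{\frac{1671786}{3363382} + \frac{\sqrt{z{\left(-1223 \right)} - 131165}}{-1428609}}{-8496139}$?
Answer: $- \frac{835893}{14287880491049} + \frac{i \sqrt{131165}}{12137660640651} \approx -5.8504 \cdot 10^{-8} + 2.9838 \cdot 10^{-11} i$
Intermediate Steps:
$z{\left(V \right)} = 0$
$\frac{\frac{1671786}{3363382} + \frac{\sqrt{z{\left(-1223 \right)} - 131165}}{-1428609}}{-8496139} = \frac{\frac{1671786}{3363382} + \frac{\sqrt{0 - 131165}}{-1428609}}{-8496139} = \left(1671786 \cdot \frac{1}{3363382} + \sqrt{-131165} \left(- \frac{1}{1428609}\right)\right) \left(- \frac{1}{8496139}\right) = \left(\frac{835893}{1681691} + i \sqrt{131165} \left(- \frac{1}{1428609}\right)\right) \left(- \frac{1}{8496139}\right) = \left(\frac{835893}{1681691} - \frac{i \sqrt{131165}}{1428609}\right) \left(- \frac{1}{8496139}\right) = - \frac{835893}{14287880491049} + \frac{i \sqrt{131165}}{12137660640651}$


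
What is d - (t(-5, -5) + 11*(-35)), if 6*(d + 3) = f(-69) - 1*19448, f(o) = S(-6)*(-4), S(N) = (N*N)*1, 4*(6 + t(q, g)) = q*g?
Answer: -34603/12 ≈ -2883.6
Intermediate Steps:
t(q, g) = -6 + g*q/4 (t(q, g) = -6 + (q*g)/4 = -6 + (g*q)/4 = -6 + g*q/4)
S(N) = N² (S(N) = N²*1 = N²)
f(o) = -144 (f(o) = (-6)²*(-4) = 36*(-4) = -144)
d = -9805/3 (d = -3 + (-144 - 1*19448)/6 = -3 + (-144 - 19448)/6 = -3 + (⅙)*(-19592) = -3 - 9796/3 = -9805/3 ≈ -3268.3)
d - (t(-5, -5) + 11*(-35)) = -9805/3 - ((-6 + (¼)*(-5)*(-5)) + 11*(-35)) = -9805/3 - ((-6 + 25/4) - 385) = -9805/3 - (¼ - 385) = -9805/3 - 1*(-1539/4) = -9805/3 + 1539/4 = -34603/12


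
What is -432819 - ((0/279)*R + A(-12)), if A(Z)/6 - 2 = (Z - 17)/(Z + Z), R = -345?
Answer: -1731353/4 ≈ -4.3284e+5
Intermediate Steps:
A(Z) = 12 + 3*(-17 + Z)/Z (A(Z) = 12 + 6*((Z - 17)/(Z + Z)) = 12 + 6*((-17 + Z)/((2*Z))) = 12 + 6*((-17 + Z)*(1/(2*Z))) = 12 + 6*((-17 + Z)/(2*Z)) = 12 + 3*(-17 + Z)/Z)
-432819 - ((0/279)*R + A(-12)) = -432819 - ((0/279)*(-345) + (15 - 51/(-12))) = -432819 - ((0*(1/279))*(-345) + (15 - 51*(-1/12))) = -432819 - (0*(-345) + (15 + 17/4)) = -432819 - (0 + 77/4) = -432819 - 1*77/4 = -432819 - 77/4 = -1731353/4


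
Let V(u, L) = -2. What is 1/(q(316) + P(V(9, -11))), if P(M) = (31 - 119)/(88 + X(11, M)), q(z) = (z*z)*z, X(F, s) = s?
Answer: 43/1356843284 ≈ 3.1691e-8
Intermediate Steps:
q(z) = z³ (q(z) = z²*z = z³)
P(M) = -88/(88 + M) (P(M) = (31 - 119)/(88 + M) = -88/(88 + M))
1/(q(316) + P(V(9, -11))) = 1/(316³ - 88/(88 - 2)) = 1/(31554496 - 88/86) = 1/(31554496 - 88*1/86) = 1/(31554496 - 44/43) = 1/(1356843284/43) = 43/1356843284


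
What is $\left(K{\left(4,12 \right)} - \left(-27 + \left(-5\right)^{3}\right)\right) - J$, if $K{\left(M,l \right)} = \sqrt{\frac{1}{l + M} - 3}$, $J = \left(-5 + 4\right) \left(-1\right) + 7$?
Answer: $144 + \frac{i \sqrt{47}}{4} \approx 144.0 + 1.7139 i$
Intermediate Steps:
$J = 8$ ($J = \left(-1\right) \left(-1\right) + 7 = 1 + 7 = 8$)
$K{\left(M,l \right)} = \sqrt{-3 + \frac{1}{M + l}}$ ($K{\left(M,l \right)} = \sqrt{\frac{1}{M + l} - 3} = \sqrt{-3 + \frac{1}{M + l}}$)
$\left(K{\left(4,12 \right)} - \left(-27 + \left(-5\right)^{3}\right)\right) - J = \left(\sqrt{\frac{1 - 12 - 36}{4 + 12}} - \left(-27 + \left(-5\right)^{3}\right)\right) - 8 = \left(\sqrt{\frac{1 - 12 - 36}{16}} - \left(-27 - 125\right)\right) - 8 = \left(\sqrt{\frac{1}{16} \left(-47\right)} - -152\right) - 8 = \left(\sqrt{- \frac{47}{16}} + 152\right) - 8 = \left(\frac{i \sqrt{47}}{4} + 152\right) - 8 = \left(152 + \frac{i \sqrt{47}}{4}\right) - 8 = 144 + \frac{i \sqrt{47}}{4}$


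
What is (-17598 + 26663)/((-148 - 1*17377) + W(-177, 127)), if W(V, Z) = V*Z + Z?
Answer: -9065/39877 ≈ -0.22732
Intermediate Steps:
W(V, Z) = Z + V*Z
(-17598 + 26663)/((-148 - 1*17377) + W(-177, 127)) = (-17598 + 26663)/((-148 - 1*17377) + 127*(1 - 177)) = 9065/((-148 - 17377) + 127*(-176)) = 9065/(-17525 - 22352) = 9065/(-39877) = 9065*(-1/39877) = -9065/39877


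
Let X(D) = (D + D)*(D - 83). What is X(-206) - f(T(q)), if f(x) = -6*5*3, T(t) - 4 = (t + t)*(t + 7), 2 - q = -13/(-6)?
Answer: 119158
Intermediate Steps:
q = -⅙ (q = 2 - (-13)/(-6) = 2 - (-13)*(-1)/6 = 2 - 1*13/6 = 2 - 13/6 = -⅙ ≈ -0.16667)
T(t) = 4 + 2*t*(7 + t) (T(t) = 4 + (t + t)*(t + 7) = 4 + (2*t)*(7 + t) = 4 + 2*t*(7 + t))
f(x) = -90 (f(x) = -30*3 = -90)
X(D) = 2*D*(-83 + D) (X(D) = (2*D)*(-83 + D) = 2*D*(-83 + D))
X(-206) - f(T(q)) = 2*(-206)*(-83 - 206) - 1*(-90) = 2*(-206)*(-289) + 90 = 119068 + 90 = 119158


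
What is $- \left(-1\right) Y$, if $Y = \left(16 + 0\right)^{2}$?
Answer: $256$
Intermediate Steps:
$Y = 256$ ($Y = 16^{2} = 256$)
$- \left(-1\right) Y = - \left(-1\right) 256 = \left(-1\right) \left(-256\right) = 256$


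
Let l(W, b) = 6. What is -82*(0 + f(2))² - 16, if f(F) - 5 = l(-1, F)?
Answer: -9938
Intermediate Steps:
f(F) = 11 (f(F) = 5 + 6 = 11)
-82*(0 + f(2))² - 16 = -82*(0 + 11)² - 16 = -82*11² - 16 = -82*121 - 16 = -9922 - 16 = -9938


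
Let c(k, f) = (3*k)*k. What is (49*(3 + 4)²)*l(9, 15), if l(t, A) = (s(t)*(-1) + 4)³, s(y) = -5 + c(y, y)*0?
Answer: 1750329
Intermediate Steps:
c(k, f) = 3*k²
s(y) = -5 (s(y) = -5 + (3*y²)*0 = -5 + 0 = -5)
l(t, A) = 729 (l(t, A) = (-5*(-1) + 4)³ = (5 + 4)³ = 9³ = 729)
(49*(3 + 4)²)*l(9, 15) = (49*(3 + 4)²)*729 = (49*7²)*729 = (49*49)*729 = 2401*729 = 1750329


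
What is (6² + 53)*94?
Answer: 8366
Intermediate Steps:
(6² + 53)*94 = (36 + 53)*94 = 89*94 = 8366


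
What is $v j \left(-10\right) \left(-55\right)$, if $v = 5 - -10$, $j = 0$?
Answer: $0$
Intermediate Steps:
$v = 15$ ($v = 5 + 10 = 15$)
$v j \left(-10\right) \left(-55\right) = 15 \cdot 0 \left(-10\right) \left(-55\right) = 0 \left(-10\right) \left(-55\right) = 0 \left(-55\right) = 0$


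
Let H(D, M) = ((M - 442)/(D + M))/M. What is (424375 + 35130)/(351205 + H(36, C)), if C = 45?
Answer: 1674895725/1280141828 ≈ 1.3084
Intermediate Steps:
H(D, M) = (-442 + M)/(M*(D + M)) (H(D, M) = ((-442 + M)/(D + M))/M = (-442 + M)/(M*(D + M)))
(424375 + 35130)/(351205 + H(36, C)) = (424375 + 35130)/(351205 + (-442 + 45)/(45*(36 + 45))) = 459505/(351205 + (1/45)*(-397)/81) = 459505/(351205 + (1/45)*(1/81)*(-397)) = 459505/(351205 - 397/3645) = 459505/(1280141828/3645) = 459505*(3645/1280141828) = 1674895725/1280141828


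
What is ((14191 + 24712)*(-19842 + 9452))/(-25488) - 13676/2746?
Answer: 277397646233/17497512 ≈ 15854.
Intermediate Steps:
((14191 + 24712)*(-19842 + 9452))/(-25488) - 13676/2746 = (38903*(-10390))*(-1/25488) - 13676*1/2746 = -404202170*(-1/25488) - 6838/1373 = 202101085/12744 - 6838/1373 = 277397646233/17497512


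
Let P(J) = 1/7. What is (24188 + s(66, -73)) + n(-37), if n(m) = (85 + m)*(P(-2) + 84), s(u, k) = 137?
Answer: 198547/7 ≈ 28364.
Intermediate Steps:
P(J) = ⅐
n(m) = 50065/7 + 589*m/7 (n(m) = (85 + m)*(⅐ + 84) = (85 + m)*(589/7) = 50065/7 + 589*m/7)
(24188 + s(66, -73)) + n(-37) = (24188 + 137) + (50065/7 + (589/7)*(-37)) = 24325 + (50065/7 - 21793/7) = 24325 + 28272/7 = 198547/7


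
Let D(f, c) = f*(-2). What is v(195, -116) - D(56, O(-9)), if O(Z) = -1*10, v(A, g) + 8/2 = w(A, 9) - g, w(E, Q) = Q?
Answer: 233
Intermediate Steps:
v(A, g) = 5 - g (v(A, g) = -4 + (9 - g) = 5 - g)
O(Z) = -10
D(f, c) = -2*f
v(195, -116) - D(56, O(-9)) = (5 - 1*(-116)) - (-2)*56 = (5 + 116) - 1*(-112) = 121 + 112 = 233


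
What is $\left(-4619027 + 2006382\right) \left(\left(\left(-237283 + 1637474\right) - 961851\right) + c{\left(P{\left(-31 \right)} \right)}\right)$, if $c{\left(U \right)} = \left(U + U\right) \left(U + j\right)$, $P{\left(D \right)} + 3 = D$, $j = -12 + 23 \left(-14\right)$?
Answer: $-1210605637780$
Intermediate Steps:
$j = -334$ ($j = -12 - 322 = -334$)
$P{\left(D \right)} = -3 + D$
$c{\left(U \right)} = 2 U \left(-334 + U\right)$ ($c{\left(U \right)} = \left(U + U\right) \left(U - 334\right) = 2 U \left(-334 + U\right)$)
$\left(-4619027 + 2006382\right) \left(\left(\left(-237283 + 1637474\right) - 961851\right) + c{\left(P{\left(-31 \right)} \right)}\right) = \left(-4619027 + 2006382\right) \left(\left(\left(-237283 + 1637474\right) - 961851\right) + 2 \left(-3 - 31\right) \left(-334 - 34\right)\right) = - 2612645 \left(\left(1400191 - 961851\right) + 2 \left(-34\right) \left(-334 - 34\right)\right) = - 2612645 \left(438340 + 2 \left(-34\right) \left(-368\right)\right) = - 2612645 \left(438340 + 25024\right) = \left(-2612645\right) 463364 = -1210605637780$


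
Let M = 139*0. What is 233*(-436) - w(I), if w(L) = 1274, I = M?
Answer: -102862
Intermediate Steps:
M = 0
I = 0
233*(-436) - w(I) = 233*(-436) - 1*1274 = -101588 - 1274 = -102862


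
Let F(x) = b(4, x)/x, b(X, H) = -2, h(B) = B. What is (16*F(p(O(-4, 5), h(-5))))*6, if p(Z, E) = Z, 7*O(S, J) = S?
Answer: 336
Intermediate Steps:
O(S, J) = S/7
F(x) = -2/x
(16*F(p(O(-4, 5), h(-5))))*6 = (16*(-2/((1/7)*(-4))))*6 = (16*(-2/(-4/7)))*6 = (16*(-2*(-7/4)))*6 = (16*(7/2))*6 = 56*6 = 336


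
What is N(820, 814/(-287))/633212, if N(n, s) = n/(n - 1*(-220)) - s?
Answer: 54095/9450055888 ≈ 5.7243e-6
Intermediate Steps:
N(n, s) = -s + n/(220 + n) (N(n, s) = n/(n + 220) - s = n/(220 + n) - s = -s + n/(220 + n))
N(820, 814/(-287))/633212 = ((820 - 179080/(-287) - 1*820*814/(-287))/(220 + 820))/633212 = ((820 - 179080*(-1)/287 - 1*820*814*(-1/287))/1040)*(1/633212) = ((820 - 220*(-814/287) - 1*820*(-814/287))/1040)*(1/633212) = ((820 + 179080/287 + 16280/7)/1040)*(1/633212) = ((1/1040)*(1081900/287))*(1/633212) = (54095/14924)*(1/633212) = 54095/9450055888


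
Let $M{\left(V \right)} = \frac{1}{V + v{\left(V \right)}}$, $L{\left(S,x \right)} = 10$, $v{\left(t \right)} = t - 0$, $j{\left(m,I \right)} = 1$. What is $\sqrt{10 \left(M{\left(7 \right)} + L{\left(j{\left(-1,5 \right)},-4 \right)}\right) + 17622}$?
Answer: $\frac{\sqrt{868413}}{7} \approx 133.13$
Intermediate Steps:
$v{\left(t \right)} = t$ ($v{\left(t \right)} = t + 0 = t$)
$M{\left(V \right)} = \frac{1}{2 V}$ ($M{\left(V \right)} = \frac{1}{V + V} = \frac{1}{2 V}$)
$\sqrt{10 \left(M{\left(7 \right)} + L{\left(j{\left(-1,5 \right)},-4 \right)}\right) + 17622} = \sqrt{10 \left(\frac{1}{2 \cdot 7} + 10\right) + 17622} = \sqrt{10 \left(\frac{1}{2} \cdot \frac{1}{7} + 10\right) + 17622} = \sqrt{10 \left(\frac{1}{14} + 10\right) + 17622} = \sqrt{10 \cdot \frac{141}{14} + 17622} = \sqrt{\frac{705}{7} + 17622} = \sqrt{\frac{124059}{7}} = \frac{\sqrt{868413}}{7}$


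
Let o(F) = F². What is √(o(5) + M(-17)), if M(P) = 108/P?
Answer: √5389/17 ≈ 4.3182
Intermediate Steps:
√(o(5) + M(-17)) = √(5² + 108/(-17)) = √(25 + 108*(-1/17)) = √(25 - 108/17) = √(317/17) = √5389/17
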